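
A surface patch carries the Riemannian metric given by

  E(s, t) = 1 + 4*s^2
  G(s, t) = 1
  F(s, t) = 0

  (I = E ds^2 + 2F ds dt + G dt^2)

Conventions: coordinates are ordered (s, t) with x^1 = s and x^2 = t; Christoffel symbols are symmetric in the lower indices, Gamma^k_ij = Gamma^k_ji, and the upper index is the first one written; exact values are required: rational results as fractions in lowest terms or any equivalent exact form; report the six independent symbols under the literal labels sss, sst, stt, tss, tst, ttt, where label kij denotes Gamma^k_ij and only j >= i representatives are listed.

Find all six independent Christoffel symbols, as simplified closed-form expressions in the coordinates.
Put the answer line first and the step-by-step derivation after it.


Answer: Gamma_sss = 4*s/(4*s^2 + 1), Gamma_sst = 0, Gamma_stt = 0, Gamma_tss = 0, Gamma_tst = 0, Gamma_ttt = 0

E = 1 + 4*s^2; F = 0; G = 1
Gamma^k_ij = (1/2) g^{kl} (d_i g_jl + d_j g_il - d_l g_ij), with g^inv = (1/(EG-F^2)) [[G, -F], [-F, E]]
first partials: E_s = 8*s, E_t = 0, F_s = 0, F_t = 0, G_s = 0, G_t = 0
D = EG - F^2 = 1 + 4*s^2
expanded: Gamma^s_ss = (G E_s - 2F F_s + F E_t)/(2D), Gamma^s_st = (G E_t - F G_s)/(2D), Gamma^s_tt = (2G F_t - G G_s - F G_t)/(2D), Gamma^t_ss = (2E F_s - E E_t - F E_s)/(2D), Gamma^t_st = (E G_s - F E_t)/(2D), Gamma^t_tt = (E G_t - 2F F_t + F G_s)/(2D); substitute and cancel common factors


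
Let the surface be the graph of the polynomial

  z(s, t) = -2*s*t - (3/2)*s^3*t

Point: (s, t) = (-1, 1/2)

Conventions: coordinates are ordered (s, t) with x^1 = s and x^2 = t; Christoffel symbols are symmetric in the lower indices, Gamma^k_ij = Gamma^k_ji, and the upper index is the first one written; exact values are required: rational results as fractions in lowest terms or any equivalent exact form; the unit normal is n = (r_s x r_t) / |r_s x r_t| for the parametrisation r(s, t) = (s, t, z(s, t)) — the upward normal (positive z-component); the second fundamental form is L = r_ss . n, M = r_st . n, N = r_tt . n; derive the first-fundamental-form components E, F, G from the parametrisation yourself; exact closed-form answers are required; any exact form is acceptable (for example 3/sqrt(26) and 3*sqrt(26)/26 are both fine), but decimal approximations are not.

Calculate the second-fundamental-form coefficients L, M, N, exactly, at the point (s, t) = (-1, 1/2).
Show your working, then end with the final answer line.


z_s = -13/4, z_t = 7/2, z_ss = 9/2, z_st = -13/2, z_tt = 0
E = 185/16, F = -91/8, G = 53/4; answer radicand W^2 = 381/16
unnormalised second-form numerators: l = 9/2, m = -13/2, n = 0; L = l/sqrt(381/16), and similarly M = m/sqrt(W^2), N = n/sqrt(W^2)

Answer: L = 6*sqrt(381)/127, M = -26*sqrt(381)/381, N = 0


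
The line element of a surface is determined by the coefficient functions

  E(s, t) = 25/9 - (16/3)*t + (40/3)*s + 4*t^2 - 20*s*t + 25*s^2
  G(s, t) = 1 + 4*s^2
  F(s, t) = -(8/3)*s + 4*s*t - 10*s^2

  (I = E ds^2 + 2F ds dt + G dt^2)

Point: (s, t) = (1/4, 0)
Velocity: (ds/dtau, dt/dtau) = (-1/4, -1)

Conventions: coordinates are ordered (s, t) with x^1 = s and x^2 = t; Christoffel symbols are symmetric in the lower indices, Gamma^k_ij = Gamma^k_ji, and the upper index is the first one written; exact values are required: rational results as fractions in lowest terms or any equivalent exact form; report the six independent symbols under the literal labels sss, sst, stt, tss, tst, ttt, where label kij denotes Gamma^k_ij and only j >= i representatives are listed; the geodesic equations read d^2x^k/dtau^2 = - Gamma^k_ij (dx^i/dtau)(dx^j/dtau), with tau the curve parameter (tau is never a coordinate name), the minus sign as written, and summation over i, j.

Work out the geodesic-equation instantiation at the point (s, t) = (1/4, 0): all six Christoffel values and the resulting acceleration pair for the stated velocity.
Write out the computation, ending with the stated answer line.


E = 1105/144, F = -31/24, G = 5/4 at the point
E_s = 155/6, E_t = -31/3, F_s = -23/3, F_t = 1, G_s = 2, G_t = 0
EG - F^2 = 1141/144;  g^inv = (144/1141) * [[5/4, 31/24], [31/24, 1105/144]]
first-kind symbols [ij,l] = (1/2)(d_i g_jl + d_j g_il - d_l g_ij): [ss,s] = E_s/2 = 155/12, [ss,t] = F_s - E_t/2 = -5/2, [st,s] = E_t/2 = -31/6, [st,t] = G_s/2 = 1, [tt,s] = F_t - G_s/2 = 0, [tt,t] = G_t/2 = 0
Gamma^s_ij = (G*[ij,s] - F*[ij,t])/(EG - F^2), Gamma^t_ij = (E*[ij,t] - F*[ij,s])/(EG - F^2)
Gamma_sss = 1860/1141, Gamma_sst = -744/1141, Gamma_stt = 0, Gamma_tss = -360/1141, Gamma_tst = 144/1141, Gamma_ttt = 0
d^2s/dtau^2 = -(Gamma_sss*(-1/4)^2 + 2*Gamma_sst*(-1/4)*(-1) + Gamma_stt*(-1)^2) = 1023/4564
d^2t/dtau^2 = -(Gamma_tss*(-1/4)^2 + 2*Gamma_tst*(-1/4)*(-1) + Gamma_ttt*(-1)^2) = -99/2282

Answer: Gamma_sss = 1860/1141, Gamma_sst = -744/1141, Gamma_stt = 0, Gamma_tss = -360/1141, Gamma_tst = 144/1141, Gamma_ttt = 0; accelerations (d^2s/dtau^2, d^2t/dtau^2) = (1023/4564, -99/2282)


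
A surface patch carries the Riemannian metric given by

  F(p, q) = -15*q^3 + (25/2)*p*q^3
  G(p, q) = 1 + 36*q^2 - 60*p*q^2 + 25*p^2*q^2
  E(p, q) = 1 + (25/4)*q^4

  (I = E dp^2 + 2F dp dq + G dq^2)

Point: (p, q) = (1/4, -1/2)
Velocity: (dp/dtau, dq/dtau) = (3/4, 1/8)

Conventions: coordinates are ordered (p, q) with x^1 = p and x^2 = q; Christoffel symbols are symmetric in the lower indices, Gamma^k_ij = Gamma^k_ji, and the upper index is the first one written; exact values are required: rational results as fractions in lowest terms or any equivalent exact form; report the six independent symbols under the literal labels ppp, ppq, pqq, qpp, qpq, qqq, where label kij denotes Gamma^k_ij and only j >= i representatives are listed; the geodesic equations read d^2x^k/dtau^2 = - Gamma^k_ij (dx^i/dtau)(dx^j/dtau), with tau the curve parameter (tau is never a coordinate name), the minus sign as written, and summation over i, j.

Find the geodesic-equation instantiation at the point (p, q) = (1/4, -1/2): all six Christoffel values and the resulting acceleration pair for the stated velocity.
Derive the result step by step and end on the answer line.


E = 89/64, F = 95/64, G = 425/64 at the point
E_p = 0, E_q = -25/8, F_p = -25/16, F_q = -285/32, G_p = -95/8, G_q = -361/16
EG - F^2 = 225/32;  g^inv = (32/225) * [[425/64, -95/64], [-95/64, 89/64]]
first-kind symbols [ij,l] = (1/2)(d_i g_jl + d_j g_il - d_l g_ij): [pp,p] = E_p/2 = 0, [pp,q] = F_p - E_q/2 = 0, [pq,p] = E_q/2 = -25/16, [pq,q] = G_p/2 = -95/16, [qq,p] = F_q - G_p/2 = -95/32, [qq,q] = G_q/2 = -361/32
Gamma^p_ij = (G*[ij,p] - F*[ij,q])/(EG - F^2), Gamma^q_ij = (E*[ij,q] - F*[ij,p])/(EG - F^2)
Gamma_ppp = 0, Gamma_ppq = -2/9, Gamma_pqq = -19/45, Gamma_qpp = 0, Gamma_qpq = -38/45, Gamma_qqq = -361/225
d^2p/dtau^2 = -(Gamma_ppp*(3/4)^2 + 2*Gamma_ppq*(3/4)*(1/8) + Gamma_pqq*(1/8)^2) = 139/2880
d^2q/dtau^2 = -(Gamma_qpp*(3/4)^2 + 2*Gamma_qpq*(3/4)*(1/8) + Gamma_qqq*(1/8)^2) = 2641/14400

Answer: Gamma_ppp = 0, Gamma_ppq = -2/9, Gamma_pqq = -19/45, Gamma_qpp = 0, Gamma_qpq = -38/45, Gamma_qqq = -361/225; accelerations (d^2p/dtau^2, d^2q/dtau^2) = (139/2880, 2641/14400)


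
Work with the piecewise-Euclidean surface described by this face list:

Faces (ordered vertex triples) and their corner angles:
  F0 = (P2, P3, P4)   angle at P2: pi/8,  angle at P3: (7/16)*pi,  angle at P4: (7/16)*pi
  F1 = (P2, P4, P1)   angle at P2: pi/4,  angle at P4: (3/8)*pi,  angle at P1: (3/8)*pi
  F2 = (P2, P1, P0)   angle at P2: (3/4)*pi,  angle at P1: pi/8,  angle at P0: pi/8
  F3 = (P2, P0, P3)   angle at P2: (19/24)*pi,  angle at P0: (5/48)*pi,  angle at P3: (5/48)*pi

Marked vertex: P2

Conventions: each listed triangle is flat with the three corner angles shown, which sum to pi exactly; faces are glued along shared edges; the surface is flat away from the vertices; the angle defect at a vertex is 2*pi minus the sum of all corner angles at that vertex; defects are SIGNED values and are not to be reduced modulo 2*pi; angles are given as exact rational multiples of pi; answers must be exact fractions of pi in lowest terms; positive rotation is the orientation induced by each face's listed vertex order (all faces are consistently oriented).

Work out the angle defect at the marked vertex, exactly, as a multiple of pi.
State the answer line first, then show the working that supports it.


Answer: defect(P2) = pi/12

Sum of corner angles at P2: (23/12)*pi
defect = 2*pi - (23/12)*pi


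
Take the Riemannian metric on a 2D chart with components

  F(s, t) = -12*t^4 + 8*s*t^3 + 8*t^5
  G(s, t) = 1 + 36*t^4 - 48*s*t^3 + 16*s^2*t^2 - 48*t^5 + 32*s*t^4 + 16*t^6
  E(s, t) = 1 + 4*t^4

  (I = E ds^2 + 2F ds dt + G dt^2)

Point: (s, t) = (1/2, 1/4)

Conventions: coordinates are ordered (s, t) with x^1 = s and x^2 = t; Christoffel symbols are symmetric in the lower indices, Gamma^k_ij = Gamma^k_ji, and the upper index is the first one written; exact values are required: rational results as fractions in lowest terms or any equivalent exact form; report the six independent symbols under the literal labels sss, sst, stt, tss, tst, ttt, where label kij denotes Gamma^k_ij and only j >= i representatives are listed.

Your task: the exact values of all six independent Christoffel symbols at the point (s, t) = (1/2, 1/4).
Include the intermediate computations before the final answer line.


E = 65/64, F = 3/128, G = 265/256 at the point
E_s = 0, E_t = 1/4, F_s = 1/8, F_t = 5/32, G_s = 3/8, G_t = -3/32
EG - F^2 = 269/256;  g^inv = (256/269) * [[265/256, -3/128], [-3/128, 65/64]]
first-kind symbols [ij,l] = (1/2)(d_i g_jl + d_j g_il - d_l g_ij): [ss,s] = E_s/2 = 0, [ss,t] = F_s - E_t/2 = 0, [st,s] = E_t/2 = 1/8, [st,t] = G_s/2 = 3/16, [tt,s] = F_t - G_s/2 = -1/32, [tt,t] = G_t/2 = -3/64
Gamma^s_ij = (G*[ij,s] - F*[ij,t])/(EG - F^2), Gamma^t_ij = (E*[ij,t] - F*[ij,s])/(EG - F^2)

Answer: Gamma_sss = 0, Gamma_sst = 32/269, Gamma_stt = -8/269, Gamma_tss = 0, Gamma_tst = 48/269, Gamma_ttt = -12/269


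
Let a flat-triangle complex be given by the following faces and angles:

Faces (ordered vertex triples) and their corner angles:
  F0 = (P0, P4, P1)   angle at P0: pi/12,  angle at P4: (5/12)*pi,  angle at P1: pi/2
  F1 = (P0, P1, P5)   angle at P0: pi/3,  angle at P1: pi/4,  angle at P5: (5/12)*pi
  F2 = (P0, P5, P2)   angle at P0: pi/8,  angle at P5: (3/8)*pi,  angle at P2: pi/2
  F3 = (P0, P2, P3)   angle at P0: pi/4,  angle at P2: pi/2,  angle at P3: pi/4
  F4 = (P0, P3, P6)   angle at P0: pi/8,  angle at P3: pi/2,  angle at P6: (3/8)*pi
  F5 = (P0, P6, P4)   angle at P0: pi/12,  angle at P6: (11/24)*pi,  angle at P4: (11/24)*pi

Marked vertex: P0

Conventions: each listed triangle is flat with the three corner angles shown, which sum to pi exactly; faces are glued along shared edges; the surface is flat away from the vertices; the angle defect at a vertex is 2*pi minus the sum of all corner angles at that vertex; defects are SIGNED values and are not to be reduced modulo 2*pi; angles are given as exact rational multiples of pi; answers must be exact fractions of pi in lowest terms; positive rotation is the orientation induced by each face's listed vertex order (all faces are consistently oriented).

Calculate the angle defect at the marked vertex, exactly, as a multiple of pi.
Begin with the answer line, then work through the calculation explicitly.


Answer: defect(P0) = pi

Sum of corner angles at P0: pi
defect = 2*pi - pi


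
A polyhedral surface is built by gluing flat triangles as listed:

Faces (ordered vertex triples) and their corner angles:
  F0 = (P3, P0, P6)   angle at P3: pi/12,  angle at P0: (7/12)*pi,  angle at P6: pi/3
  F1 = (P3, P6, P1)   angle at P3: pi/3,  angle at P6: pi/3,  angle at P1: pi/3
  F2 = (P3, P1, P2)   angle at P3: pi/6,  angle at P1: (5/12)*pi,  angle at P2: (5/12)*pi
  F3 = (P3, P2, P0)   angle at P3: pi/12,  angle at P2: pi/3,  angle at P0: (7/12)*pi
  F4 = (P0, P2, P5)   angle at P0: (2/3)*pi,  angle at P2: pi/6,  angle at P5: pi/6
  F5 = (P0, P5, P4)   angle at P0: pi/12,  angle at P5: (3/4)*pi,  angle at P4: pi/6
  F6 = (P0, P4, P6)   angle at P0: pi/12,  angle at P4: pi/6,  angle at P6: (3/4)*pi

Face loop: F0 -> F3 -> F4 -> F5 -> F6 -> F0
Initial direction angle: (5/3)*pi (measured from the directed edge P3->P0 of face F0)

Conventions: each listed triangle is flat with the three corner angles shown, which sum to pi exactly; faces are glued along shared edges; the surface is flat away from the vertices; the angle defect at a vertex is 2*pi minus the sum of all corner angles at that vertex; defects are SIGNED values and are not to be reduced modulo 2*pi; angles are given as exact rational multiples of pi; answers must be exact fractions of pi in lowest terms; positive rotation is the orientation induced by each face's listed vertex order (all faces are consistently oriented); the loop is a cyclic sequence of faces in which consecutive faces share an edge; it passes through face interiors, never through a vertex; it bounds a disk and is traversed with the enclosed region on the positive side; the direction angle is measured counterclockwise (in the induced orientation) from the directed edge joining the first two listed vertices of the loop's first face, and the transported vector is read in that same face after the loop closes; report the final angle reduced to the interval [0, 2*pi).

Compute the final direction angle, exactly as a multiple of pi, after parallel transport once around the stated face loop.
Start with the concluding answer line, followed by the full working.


Answer: final direction angle = (5/3)*pi

enclosed vertex P0: corner angles sum to 2*pi, defect = 2*pi - 2*pi = 0
by Gauss-Bonnet the loop rotates the vector by the enclosed defect sum (positive orientation, mod 2*pi)
final angle = (5/3)*pi + 0 = (5/3)*pi (mod 2*pi)


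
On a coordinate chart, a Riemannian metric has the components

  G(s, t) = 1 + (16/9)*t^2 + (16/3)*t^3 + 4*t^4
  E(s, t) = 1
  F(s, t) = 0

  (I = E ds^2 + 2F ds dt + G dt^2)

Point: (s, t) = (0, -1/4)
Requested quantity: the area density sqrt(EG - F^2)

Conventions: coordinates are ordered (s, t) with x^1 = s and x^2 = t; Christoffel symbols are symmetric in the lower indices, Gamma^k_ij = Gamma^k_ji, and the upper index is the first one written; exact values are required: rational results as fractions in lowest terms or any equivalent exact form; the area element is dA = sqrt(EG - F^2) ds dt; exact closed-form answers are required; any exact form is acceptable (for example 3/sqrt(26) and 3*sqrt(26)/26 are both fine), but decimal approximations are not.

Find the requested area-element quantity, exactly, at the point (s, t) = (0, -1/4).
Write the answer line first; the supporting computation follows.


Answer: sqrt(EG - F^2) = sqrt(601)/24

E = 1, F = 0, G = 601/576; EG - F^2 = 601/576


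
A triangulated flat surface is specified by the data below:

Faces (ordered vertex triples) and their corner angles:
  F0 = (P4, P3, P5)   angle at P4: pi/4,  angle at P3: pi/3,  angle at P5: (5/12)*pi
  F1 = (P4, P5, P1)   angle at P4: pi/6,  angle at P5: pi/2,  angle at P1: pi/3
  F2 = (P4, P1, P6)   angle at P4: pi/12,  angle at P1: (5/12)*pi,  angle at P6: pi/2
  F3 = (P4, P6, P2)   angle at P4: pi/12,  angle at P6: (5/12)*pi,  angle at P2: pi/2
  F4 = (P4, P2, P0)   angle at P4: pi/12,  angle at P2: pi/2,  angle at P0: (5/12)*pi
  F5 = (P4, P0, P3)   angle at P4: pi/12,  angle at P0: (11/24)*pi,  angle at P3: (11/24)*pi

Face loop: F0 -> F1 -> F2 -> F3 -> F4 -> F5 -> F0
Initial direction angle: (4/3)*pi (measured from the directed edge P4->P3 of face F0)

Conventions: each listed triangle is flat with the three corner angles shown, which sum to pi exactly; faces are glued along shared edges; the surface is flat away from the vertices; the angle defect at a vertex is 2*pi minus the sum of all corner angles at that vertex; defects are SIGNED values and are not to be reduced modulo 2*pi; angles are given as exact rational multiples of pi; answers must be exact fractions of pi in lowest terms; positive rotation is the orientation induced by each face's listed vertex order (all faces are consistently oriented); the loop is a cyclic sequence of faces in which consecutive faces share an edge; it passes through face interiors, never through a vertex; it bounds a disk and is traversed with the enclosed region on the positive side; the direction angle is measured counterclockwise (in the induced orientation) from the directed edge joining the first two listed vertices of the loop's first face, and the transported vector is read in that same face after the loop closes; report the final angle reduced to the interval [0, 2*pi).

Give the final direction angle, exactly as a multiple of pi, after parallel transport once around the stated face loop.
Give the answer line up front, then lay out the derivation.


Answer: final direction angle = (7/12)*pi

enclosed vertex P4: corner angles sum to (3/4)*pi, defect = 2*pi - (3/4)*pi = (5/4)*pi
final direction = starting direction + enclosed defect total, reduced mod 2*pi (induced orientation)
final angle = (4/3)*pi + (5/4)*pi = (7/12)*pi (mod 2*pi)


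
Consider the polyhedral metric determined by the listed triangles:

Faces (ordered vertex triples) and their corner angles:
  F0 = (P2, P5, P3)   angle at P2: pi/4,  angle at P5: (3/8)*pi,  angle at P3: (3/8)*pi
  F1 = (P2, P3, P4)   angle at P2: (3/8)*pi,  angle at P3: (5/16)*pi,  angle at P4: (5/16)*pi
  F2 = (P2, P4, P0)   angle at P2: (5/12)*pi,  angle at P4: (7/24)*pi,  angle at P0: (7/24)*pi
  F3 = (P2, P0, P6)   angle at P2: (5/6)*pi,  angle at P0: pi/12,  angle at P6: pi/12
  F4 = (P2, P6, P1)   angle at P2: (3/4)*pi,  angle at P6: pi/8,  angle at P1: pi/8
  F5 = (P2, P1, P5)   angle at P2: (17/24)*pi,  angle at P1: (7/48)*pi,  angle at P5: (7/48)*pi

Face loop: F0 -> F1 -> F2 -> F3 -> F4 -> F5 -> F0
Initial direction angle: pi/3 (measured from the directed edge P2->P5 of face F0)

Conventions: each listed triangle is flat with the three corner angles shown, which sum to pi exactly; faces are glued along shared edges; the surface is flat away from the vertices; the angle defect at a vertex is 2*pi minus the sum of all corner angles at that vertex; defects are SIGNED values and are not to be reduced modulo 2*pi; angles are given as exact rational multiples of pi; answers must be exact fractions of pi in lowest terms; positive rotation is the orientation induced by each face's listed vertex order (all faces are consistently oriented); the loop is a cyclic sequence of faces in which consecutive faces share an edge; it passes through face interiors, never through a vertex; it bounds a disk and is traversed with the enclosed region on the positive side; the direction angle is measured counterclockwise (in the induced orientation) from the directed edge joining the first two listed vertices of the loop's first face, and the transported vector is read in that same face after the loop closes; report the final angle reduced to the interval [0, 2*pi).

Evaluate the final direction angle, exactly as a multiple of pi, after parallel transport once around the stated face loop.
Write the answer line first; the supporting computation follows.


Answer: final direction angle = pi

enclosed vertex P2: corner angles sum to (10/3)*pi, defect = 2*pi - (10/3)*pi = (-4/3)*pi
summing the enclosed defects onto the initial angle, mod 2*pi in the induced orientation:
final angle = pi/3 - (4/3)*pi = pi (mod 2*pi)


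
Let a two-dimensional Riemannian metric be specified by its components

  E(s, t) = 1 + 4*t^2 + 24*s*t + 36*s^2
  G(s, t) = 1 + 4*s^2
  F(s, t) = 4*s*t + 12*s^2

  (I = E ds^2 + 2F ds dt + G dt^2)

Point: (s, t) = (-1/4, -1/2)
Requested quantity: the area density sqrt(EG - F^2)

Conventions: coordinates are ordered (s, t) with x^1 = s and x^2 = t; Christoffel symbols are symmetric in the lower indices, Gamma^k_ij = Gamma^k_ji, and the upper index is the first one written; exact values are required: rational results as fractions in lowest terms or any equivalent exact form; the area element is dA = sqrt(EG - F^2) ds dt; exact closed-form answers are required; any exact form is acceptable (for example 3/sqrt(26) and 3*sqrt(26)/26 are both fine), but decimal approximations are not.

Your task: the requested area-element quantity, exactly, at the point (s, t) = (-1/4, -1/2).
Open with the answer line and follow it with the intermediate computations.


Answer: sqrt(EG - F^2) = sqrt(30)/2

E = 29/4, F = 5/4, G = 5/4; EG - F^2 = 15/2


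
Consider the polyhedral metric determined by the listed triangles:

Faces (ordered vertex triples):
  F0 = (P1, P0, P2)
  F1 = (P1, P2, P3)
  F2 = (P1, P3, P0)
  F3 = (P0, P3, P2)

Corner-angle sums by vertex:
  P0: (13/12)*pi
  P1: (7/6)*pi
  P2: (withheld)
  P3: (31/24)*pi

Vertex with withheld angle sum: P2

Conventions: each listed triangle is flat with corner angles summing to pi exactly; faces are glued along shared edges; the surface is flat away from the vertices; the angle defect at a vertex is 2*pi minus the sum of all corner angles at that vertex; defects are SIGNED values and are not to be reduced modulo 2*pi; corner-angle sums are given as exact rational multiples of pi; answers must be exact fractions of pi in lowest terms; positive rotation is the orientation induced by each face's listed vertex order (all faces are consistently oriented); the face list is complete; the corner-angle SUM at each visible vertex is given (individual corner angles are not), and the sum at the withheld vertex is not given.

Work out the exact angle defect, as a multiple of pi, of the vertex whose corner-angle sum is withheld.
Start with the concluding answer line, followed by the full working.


Answer: defect(P2) = (37/24)*pi

V = 4, E = 6, F = 4; chi = V - E + F = 2
Gauss-Bonnet: total defect = 2*pi*chi = 4*pi; visible defects sum to (59/24)*pi


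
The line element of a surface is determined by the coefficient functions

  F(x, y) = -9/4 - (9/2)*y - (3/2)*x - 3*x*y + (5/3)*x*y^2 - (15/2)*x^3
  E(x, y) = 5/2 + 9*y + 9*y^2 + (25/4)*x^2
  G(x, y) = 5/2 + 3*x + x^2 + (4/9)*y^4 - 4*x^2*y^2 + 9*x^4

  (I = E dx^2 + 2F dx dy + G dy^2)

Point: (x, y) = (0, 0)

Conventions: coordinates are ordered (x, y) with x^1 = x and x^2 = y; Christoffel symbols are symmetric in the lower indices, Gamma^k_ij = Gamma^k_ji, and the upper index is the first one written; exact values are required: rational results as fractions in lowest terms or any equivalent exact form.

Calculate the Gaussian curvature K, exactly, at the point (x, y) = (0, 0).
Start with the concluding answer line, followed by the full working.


Answer: K = -2512/361

E = 5/2, F = -9/4, G = 5/2, EG - F^2 = 19/16 at the point
E_x = 0, E_y = 9, F_x = -3/2, F_y = -9/2, G_x = 3, G_y = 0
E_yy = 18, F_xy = -3, G_xx = 2
By Brioschi, K is (det M1 - det M2) divided by (EG - F^2) squared.
M1 = [[-E_yy/2 + F_xy - G_xx/2, E_x/2, F_x - E_y/2], [F_y - G_x/2, E, F], [G_y/2, F, G]] = [[-13, 0, -6], [-6, 5/2, -9/4], [0, -9/4, 5/2]]; det M1 = -1543/16
M2 = [[0, E_y/2, G_x/2], [E_y/2, E, F], [G_x/2, F, G]] = [[0, 9/2, 3/2], [9/2, 5/2, -9/4], [3/2, -9/4, 5/2]]; det M2 = -693/8
det M1 - det M2 = -157/16; K = -157/16 / (19/16)^2 = -2512/361


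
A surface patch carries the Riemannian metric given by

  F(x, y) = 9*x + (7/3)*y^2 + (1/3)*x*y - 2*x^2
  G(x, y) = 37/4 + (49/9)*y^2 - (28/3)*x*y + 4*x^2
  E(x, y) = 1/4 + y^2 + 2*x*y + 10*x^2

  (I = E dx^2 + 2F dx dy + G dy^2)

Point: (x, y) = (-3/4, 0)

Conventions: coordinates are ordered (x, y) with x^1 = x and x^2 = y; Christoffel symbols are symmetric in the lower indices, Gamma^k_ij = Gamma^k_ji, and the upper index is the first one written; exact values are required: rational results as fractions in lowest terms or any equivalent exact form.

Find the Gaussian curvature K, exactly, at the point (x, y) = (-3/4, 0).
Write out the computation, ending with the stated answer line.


E = 47/8, F = -63/8, G = 23/2, EG - F^2 = 355/64 at the point
E_x = -15, E_y = -3/2, F_x = 12, F_y = -1/4, G_x = -6, G_y = 7
E_yy = 2, F_xy = 1/3, G_xx = 8
Brioschi: K = (det M1 - det M2) / (EG - F^2)^2 with the standard first/second-derivative matrices M1, M2.
M1 = [[-E_yy/2 + F_xy - G_xx/2, E_x/2, F_x - E_y/2], [F_y - G_x/2, E, F], [G_y/2, F, G]] = [[-14/3, -15/2, 51/4], [11/4, 47/8, -63/8], [7/2, -63/8, 23/2]]; det M1 = -46183/384
M2 = [[0, E_y/2, G_x/2], [E_y/2, E, F], [G_x/2, F, G]] = [[0, -3/4, -3], [-3/4, 47/8, -63/8], [-3, -63/8, 23/2]]; det M2 = -3033/32
det M1 - det M2 = -9787/384; K = -9787/384 / (355/64)^2 = -313184/378075

Answer: K = -313184/378075


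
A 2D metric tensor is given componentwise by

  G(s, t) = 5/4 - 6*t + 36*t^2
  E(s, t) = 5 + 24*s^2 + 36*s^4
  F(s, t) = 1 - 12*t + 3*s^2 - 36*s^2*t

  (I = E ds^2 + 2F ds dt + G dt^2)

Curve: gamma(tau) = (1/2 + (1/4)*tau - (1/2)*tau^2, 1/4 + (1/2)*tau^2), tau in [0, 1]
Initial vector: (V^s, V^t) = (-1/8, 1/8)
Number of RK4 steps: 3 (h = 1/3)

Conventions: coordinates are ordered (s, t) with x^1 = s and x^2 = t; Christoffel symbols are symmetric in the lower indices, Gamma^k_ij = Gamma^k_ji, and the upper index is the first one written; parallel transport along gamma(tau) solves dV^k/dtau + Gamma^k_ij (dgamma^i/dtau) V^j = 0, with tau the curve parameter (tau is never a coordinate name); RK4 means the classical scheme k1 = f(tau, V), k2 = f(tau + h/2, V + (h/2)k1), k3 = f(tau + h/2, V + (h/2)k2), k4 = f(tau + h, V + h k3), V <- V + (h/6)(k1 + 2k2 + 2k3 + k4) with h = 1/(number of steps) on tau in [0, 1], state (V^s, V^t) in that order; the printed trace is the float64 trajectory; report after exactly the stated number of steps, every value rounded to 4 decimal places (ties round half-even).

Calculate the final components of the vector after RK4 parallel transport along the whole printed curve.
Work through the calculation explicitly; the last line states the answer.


gamma'(tau) = (1/4 - tau, tau); f(tau, V)^k = -Gamma^k_ij(gamma(tau)) gamma'^i(tau) V^j; h = 1/3; intermediate values shown to 6 dp
curve data and Christoffel symbols at the stage parameters:
  tau = 0.000000: gamma = (0.500000, 0.250000), gamma' = (0.250000, 0.000000); Gamma_sss = 1.473684, Gamma_sst = 0.000000, Gamma_stt = -1.473684, Gamma_tss = -0.421053, Gamma_tst = 0.000000, Gamma_ttt = 0.421053
  tau = 0.166667: gamma = (0.527778, 0.263889), gamma' = (0.083333, 0.166667); Gamma_sss = 1.485529, Gamma_sst = 0.000000, Gamma_stt = -1.407343, Gamma_tss = -0.438353, Gamma_tst = 0.000000, Gamma_ttt = 0.415282
  tau = 0.333333: gamma = (0.527778, 0.305556), gamma' = (-0.083333, 0.333333); Gamma_sss = 1.430319, Gamma_sst = 0.000000, Gamma_stt = -1.355039, Gamma_tss = -0.519460, Gamma_tst = 0.000000, Gamma_ttt = 0.492120
  tau = 0.500000: gamma = (0.500000, 0.375000), gamma' = (-0.250000, 0.500000); Gamma_sss = 1.287356, Gamma_sst = 0.000000, Gamma_stt = -1.287356, Gamma_tss = -0.643678, Gamma_tst = 0.000000, Gamma_ttt = 0.643678
  tau = 0.666667: gamma = (0.444444, 0.472222), gamma' = (-0.416667, 0.666667); Gamma_sss = 1.023979, Gamma_sst = 0.000000, Gamma_stt = -1.151976, Gamma_tss = -0.750124, Gamma_tst = 0.000000, Gamma_ttt = 0.843890
  tau = 0.833333: gamma = (0.361111, 0.597222), gamma' = (-0.583333, 0.833333); Gamma_sss = 0.660709, Gamma_sst = 0.000000, Gamma_stt = -0.914827, Gamma_tss = -0.732166, Gamma_tst = 0.000000, Gamma_ttt = 1.013769
  tau = 1.000000: gamma = (0.250000, 0.750000), gamma' = (-0.750000, 1.000000); Gamma_sss = 0.314700, Gamma_sst = 0.000000, Gamma_stt = -0.629400, Gamma_tss = -0.530021, Gamma_tst = 0.000000, Gamma_ttt = 1.060041
step 0: V^s = -0.1250, V^t = 0.1250
step 1: k1 = (0.046053, -0.013158), k2 = (0.043329, -0.012786), k3 = (0.043400, -0.012807), k4 = (0.041357, -0.015020); V <- V + (h/6)(k1 + 2k2 + 2k3 + k4): V^s = -0.1105, V^t = 0.1206
step 2: k1 = (0.041297, -0.014998), k2 = (0.042662, -0.021331), k3 = (0.042056, -0.021028), k4 = (0.046061, -0.033743); V <- V + (h/6)(k1 + 2k2 + 2k3 + k4): V^s = -0.0962, V^t = 0.1132
step 3: k1 = (0.045856, -0.033592), k2 = (0.047866, -0.053043), k3 = (0.045523, -0.050447), k4 = (0.041516, -0.069921); V <- V + (h/6)(k1 + 2k2 + 2k3 + k4): V^s = -0.0810, V^t = 0.0959

Answer: V^s = -0.0810, V^t = 0.0959


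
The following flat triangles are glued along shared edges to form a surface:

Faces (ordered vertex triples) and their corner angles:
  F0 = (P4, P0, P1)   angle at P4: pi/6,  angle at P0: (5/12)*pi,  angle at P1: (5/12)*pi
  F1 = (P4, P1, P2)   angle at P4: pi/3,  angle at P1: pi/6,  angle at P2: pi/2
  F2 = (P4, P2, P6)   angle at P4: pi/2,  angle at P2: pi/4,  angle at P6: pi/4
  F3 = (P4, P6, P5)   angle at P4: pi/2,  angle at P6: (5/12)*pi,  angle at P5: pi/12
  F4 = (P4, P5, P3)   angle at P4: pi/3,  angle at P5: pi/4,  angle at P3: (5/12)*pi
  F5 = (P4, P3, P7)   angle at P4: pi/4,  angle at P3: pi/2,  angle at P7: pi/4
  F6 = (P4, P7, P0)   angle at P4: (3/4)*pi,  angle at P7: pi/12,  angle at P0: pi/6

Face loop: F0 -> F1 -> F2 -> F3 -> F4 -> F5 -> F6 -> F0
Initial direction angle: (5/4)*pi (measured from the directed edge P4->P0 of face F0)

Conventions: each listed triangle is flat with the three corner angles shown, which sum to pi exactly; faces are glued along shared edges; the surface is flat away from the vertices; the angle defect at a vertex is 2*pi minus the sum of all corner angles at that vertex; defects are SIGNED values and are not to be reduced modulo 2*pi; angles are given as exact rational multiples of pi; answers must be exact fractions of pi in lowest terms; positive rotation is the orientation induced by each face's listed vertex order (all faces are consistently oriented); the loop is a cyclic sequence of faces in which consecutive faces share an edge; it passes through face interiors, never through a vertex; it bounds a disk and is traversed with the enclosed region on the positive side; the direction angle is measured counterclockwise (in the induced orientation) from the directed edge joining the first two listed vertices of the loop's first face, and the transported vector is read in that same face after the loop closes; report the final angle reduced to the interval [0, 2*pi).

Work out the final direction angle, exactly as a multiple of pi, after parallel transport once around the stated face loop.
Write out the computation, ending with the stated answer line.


enclosed vertex P4: corner angles sum to (17/6)*pi, defect = 2*pi - (17/6)*pi = (-5/6)*pi
by Gauss-Bonnet the loop rotates the vector by the enclosed defect sum (positive orientation, mod 2*pi)
final angle = (5/4)*pi - (5/6)*pi = (5/12)*pi (mod 2*pi)

Answer: final direction angle = (5/12)*pi


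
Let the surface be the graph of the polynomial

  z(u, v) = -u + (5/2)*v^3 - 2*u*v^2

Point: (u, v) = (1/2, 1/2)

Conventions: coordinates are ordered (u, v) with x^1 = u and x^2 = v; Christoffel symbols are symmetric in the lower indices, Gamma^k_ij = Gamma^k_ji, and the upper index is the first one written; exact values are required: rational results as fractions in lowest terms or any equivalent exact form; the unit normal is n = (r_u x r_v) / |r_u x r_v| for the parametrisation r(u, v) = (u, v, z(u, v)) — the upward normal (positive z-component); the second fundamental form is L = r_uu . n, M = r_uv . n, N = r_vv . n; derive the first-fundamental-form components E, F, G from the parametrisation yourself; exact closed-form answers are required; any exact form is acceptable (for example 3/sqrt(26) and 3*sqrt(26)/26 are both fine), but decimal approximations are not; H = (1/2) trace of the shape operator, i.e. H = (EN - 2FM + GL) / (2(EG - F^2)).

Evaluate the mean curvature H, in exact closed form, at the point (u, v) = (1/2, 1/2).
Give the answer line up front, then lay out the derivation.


Answer: H = 3232*sqrt(257)/66049

z_u = -3/2, z_v = 7/8, z_uu = 0, z_uv = -2, z_vv = 11/2
E = 13/4, F = -21/16, G = 113/64; answer radicand W^2 = 257/64
unnormalised second-form numerators: l = 0, m = -2, n = 11/2; L = l/sqrt(257/64), and similarly M = m/sqrt(W^2), N = n/sqrt(W^2)
H = (E*n - 2*F*m + G*l) / (2*(EG - F^2)*sqrt(W^2)); E*n - 2*F*m + G*l = 101/8, EG - F^2 = 257/64, so H = (404/257)/sqrt(257/64)


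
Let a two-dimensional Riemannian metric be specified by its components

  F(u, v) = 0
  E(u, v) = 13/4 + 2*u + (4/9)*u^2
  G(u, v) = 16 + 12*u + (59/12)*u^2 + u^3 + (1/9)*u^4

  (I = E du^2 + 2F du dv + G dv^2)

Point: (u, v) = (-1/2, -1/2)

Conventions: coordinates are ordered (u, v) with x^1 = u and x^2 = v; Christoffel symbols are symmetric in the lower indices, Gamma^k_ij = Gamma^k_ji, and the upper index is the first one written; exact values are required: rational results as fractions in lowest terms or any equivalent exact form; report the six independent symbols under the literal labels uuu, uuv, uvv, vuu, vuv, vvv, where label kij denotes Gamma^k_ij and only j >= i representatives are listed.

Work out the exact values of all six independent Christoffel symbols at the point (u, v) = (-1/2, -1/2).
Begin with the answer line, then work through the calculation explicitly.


Answer: Gamma_uuu = 28/85, Gamma_uuv = 0, Gamma_uvv = -28/17, Gamma_vuu = 0, Gamma_vuv = 7/20, Gamma_vvv = 0

E = 85/36, F = 0, G = 100/9 at the point
E_u = 14/9, E_v = 0, F_u = 0, F_v = 0, G_u = 70/9, G_v = 0
EG - F^2 = 2125/81;  g^inv = (81/2125) * [[100/9, 0], [0, 85/36]]
first-kind symbols [ij,l] = (1/2)(d_i g_jl + d_j g_il - d_l g_ij): [uu,u] = E_u/2 = 7/9, [uu,v] = F_u - E_v/2 = 0, [uv,u] = E_v/2 = 0, [uv,v] = G_u/2 = 35/9, [vv,u] = F_v - G_u/2 = -35/9, [vv,v] = G_v/2 = 0
Gamma^u_ij = (G*[ij,u] - F*[ij,v])/(EG - F^2), Gamma^v_ij = (E*[ij,v] - F*[ij,u])/(EG - F^2)


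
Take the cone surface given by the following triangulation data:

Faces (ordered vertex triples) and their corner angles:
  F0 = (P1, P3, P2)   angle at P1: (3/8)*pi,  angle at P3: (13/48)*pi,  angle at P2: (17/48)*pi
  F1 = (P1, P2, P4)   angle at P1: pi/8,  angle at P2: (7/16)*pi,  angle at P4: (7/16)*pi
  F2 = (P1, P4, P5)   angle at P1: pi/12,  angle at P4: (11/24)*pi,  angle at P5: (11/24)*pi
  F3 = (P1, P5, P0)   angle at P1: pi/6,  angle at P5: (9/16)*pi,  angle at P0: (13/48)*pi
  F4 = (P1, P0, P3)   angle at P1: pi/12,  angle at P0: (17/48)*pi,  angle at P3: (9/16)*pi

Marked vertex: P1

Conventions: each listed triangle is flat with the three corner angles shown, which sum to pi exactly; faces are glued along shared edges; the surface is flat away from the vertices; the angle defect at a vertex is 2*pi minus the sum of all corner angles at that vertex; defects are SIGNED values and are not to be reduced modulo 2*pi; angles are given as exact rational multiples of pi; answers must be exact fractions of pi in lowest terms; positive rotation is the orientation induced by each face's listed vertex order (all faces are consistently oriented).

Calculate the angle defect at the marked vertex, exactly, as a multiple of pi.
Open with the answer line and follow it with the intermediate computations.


Answer: defect(P1) = (7/6)*pi

Sum of corner angles at P1: (5/6)*pi
defect = 2*pi - (5/6)*pi


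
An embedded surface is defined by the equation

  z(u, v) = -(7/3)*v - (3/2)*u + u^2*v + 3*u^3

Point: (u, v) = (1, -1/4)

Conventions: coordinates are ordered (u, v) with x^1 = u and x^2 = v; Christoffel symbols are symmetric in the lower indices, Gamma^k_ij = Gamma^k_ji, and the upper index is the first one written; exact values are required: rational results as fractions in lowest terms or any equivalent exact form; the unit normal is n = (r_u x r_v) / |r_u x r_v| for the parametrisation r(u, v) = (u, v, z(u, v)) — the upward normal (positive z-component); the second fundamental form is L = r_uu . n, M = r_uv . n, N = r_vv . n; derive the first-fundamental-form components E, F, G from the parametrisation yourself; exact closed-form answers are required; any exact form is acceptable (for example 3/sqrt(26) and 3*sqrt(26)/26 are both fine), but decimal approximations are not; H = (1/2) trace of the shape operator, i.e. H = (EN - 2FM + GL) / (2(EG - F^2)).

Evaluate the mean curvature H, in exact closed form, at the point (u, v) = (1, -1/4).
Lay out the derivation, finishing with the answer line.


z_u = 7, z_v = -4/3, z_uu = 35/2, z_uv = 2, z_vv = 0
E = 50, F = -28/3, G = 25/9; answer radicand W^2 = 466/9
unnormalised second-form numerators: l = 35/2, m = 2, n = 0; L = l/sqrt(466/9), and similarly M = m/sqrt(W^2), N = n/sqrt(W^2)
H = (E*n - 2*F*m + G*l) / (2*(EG - F^2)*sqrt(W^2)); E*n - 2*F*m + G*l = 1547/18, EG - F^2 = 466/9, so H = (1547/1864)/sqrt(466/9)

Answer: H = 4641*sqrt(466)/868624


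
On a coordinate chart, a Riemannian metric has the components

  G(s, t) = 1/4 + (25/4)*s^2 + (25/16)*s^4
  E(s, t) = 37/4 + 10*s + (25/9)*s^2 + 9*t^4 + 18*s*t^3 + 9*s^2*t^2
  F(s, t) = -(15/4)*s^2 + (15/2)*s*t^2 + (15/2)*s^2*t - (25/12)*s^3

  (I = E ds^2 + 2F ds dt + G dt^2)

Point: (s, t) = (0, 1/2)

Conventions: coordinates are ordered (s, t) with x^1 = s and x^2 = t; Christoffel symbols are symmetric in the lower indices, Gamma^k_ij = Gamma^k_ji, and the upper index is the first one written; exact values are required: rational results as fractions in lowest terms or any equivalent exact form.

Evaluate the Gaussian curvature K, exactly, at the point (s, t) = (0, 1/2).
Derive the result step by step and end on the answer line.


E = 157/16, F = 0, G = 1/4, EG - F^2 = 157/64 at the point
E_s = 49/4, E_t = 9/2, F_s = 15/8, F_t = 0, G_s = 0, G_t = 0
E_tt = 27, F_st = 15/2, G_ss = 25/2
Compute both Brioschi determinants and normalise by (EG - F^2)^2.
M1 = [[-E_tt/2 + F_st - G_ss/2, E_s/2, F_s - E_t/2], [F_t - G_s/2, E, F], [G_t/2, F, G]] = [[-49/4, 49/8, -3/8], [0, 157/16, 0], [0, 0, 1/4]]; det M1 = -7693/256
M2 = [[0, E_t/2, G_s/2], [E_t/2, E, F], [G_s/2, F, G]] = [[0, 9/4, 0], [9/4, 157/16, 0], [0, 0, 1/4]]; det M2 = -81/64
det M1 - det M2 = -7369/256; K = -7369/256 / (157/64)^2 = -117904/24649

Answer: K = -117904/24649


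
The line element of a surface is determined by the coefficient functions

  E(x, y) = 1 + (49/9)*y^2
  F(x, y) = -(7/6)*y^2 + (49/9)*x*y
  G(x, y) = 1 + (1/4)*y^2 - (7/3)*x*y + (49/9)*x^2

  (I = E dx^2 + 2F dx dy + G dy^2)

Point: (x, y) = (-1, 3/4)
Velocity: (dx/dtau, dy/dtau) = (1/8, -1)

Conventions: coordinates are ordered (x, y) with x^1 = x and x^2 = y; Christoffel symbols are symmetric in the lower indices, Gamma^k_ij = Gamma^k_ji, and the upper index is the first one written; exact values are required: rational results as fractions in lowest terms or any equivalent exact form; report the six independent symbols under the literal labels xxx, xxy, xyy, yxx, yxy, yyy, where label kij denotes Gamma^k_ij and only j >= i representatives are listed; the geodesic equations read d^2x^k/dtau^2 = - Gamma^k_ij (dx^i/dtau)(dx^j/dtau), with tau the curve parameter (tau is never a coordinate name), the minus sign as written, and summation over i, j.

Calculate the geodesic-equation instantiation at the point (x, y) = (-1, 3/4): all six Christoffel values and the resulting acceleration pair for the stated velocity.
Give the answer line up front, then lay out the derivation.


Answer: Gamma_xxx = 0, Gamma_xxy = 2352/6565, Gamma_xyy = -504/6565, Gamma_yxx = 0, Gamma_yxy = -56/101, Gamma_yyy = 12/101; accelerations (d^2x/dtau^2, d^2y/dtau^2) = (84/505, -26/101)

E = 65/16, F = -455/96, G = 4801/576 at the point
E_x = 0, E_y = 49/6, F_x = 49/12, F_y = -259/36, G_x = -455/36, G_y = 65/24
EG - F^2 = 6565/576;  g^inv = (576/6565) * [[4801/576, 455/96], [455/96, 65/16]]
first-kind symbols [ij,l] = (1/2)(d_i g_jl + d_j g_il - d_l g_ij): [xx,x] = E_x/2 = 0, [xx,y] = F_x - E_y/2 = 0, [xy,x] = E_y/2 = 49/12, [xy,y] = G_x/2 = -455/72, [yy,x] = F_y - G_x/2 = -7/8, [yy,y] = G_y/2 = 65/48
Gamma^x_ij = (G*[ij,x] - F*[ij,y])/(EG - F^2), Gamma^y_ij = (E*[ij,y] - F*[ij,x])/(EG - F^2)
Gamma_xxx = 0, Gamma_xxy = 2352/6565, Gamma_xyy = -504/6565, Gamma_yxx = 0, Gamma_yxy = -56/101, Gamma_yyy = 12/101
d^2x/dtau^2 = -(Gamma_xxx*(1/8)^2 + 2*Gamma_xxy*(1/8)*(-1) + Gamma_xyy*(-1)^2) = 84/505
d^2y/dtau^2 = -(Gamma_yxx*(1/8)^2 + 2*Gamma_yxy*(1/8)*(-1) + Gamma_yyy*(-1)^2) = -26/101


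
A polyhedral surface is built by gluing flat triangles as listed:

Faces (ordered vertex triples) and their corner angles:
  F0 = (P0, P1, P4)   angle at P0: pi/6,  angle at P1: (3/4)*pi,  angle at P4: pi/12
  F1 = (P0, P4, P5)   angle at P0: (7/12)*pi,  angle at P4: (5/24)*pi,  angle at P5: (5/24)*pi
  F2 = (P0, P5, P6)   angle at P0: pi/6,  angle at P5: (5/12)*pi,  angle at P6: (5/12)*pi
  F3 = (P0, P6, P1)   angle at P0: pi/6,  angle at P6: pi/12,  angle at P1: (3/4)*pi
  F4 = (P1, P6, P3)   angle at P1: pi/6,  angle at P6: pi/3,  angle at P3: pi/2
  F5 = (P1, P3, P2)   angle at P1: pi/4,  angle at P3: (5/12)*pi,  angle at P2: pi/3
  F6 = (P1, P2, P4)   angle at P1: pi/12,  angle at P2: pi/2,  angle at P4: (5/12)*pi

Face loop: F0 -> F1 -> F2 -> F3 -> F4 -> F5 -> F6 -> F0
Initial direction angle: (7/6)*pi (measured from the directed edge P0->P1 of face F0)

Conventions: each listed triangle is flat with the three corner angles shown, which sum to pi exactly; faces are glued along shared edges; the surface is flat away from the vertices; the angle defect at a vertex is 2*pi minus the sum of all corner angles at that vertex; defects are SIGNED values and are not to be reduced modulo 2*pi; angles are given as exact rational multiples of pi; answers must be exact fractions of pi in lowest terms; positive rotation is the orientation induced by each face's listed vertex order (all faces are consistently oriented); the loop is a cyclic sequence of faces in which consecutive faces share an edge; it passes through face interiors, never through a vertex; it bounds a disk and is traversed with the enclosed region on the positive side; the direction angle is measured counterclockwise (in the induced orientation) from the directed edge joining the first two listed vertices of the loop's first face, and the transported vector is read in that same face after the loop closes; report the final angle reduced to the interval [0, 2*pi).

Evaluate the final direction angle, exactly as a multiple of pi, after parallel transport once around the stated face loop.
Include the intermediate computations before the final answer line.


enclosed vertex P0: corner angles sum to (13/12)*pi, defect = 2*pi - (13/12)*pi = (11/12)*pi
enclosed vertex P1: corner angles sum to 2*pi, defect = 2*pi - 2*pi = 0
transport around the loop rotates by the sum of enclosed defects; add to the initial angle mod 2*pi
final angle = (7/6)*pi + (11/12)*pi = pi/12 (mod 2*pi)

Answer: final direction angle = pi/12
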